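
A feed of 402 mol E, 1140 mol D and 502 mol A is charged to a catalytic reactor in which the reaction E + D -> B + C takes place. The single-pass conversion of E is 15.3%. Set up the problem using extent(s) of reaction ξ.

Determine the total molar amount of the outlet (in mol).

E reacted = 0.153 × 402 = 61.51 mol; ν_E = −1, so ξ = 61.51/1 = 61.51 mol.
Outlet amounts (n = n₀ + ν ξ):
  E: 402 − 1(61.51) = 340.5
  D: 1140 − 1(61.51) = 1078
  B: 0 + 1(61.51) = 61.51
  C: 0 + 1(61.51) = 61.51
  A: 502 (inert)
Total out = 340.5 + 1078 + 61.51 + 61.51 + 502 = 2044 mol.

2040 mol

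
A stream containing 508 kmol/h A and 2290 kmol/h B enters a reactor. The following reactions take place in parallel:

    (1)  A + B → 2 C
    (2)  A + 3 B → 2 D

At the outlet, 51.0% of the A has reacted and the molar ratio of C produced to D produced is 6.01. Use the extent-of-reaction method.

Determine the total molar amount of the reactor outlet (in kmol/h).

2720 kmol/h

Conversion of A: A consumed = 0.51 × 508 = 259.1 kmol/h = 1ξ₁ + 1ξ₂.
Selectivity: 2ξ₁ / (2ξ₂) = 6.01 → ξ₁ = 6.01 ξ₂.
Substitute: (1·6.01 + 1) ξ₂ = 259.1 → ξ₂ = 36.96 kmol/h, ξ₁ = 222.1 kmol/h.
Outlet amounts (n = n₀ + Σ ν·ξ):
  A: 508 − 1(222.1) − 1(36.96) = 248.9
  B: 2290 − 1(222.1) − 3(36.96) = 1957
  C: 0 + 2(222.1) = 444.2
  D: 0 + 2(36.96) = 73.92
Total out = 248.9 + 1957 + 444.2 + 73.92 = 2724 kmol/h.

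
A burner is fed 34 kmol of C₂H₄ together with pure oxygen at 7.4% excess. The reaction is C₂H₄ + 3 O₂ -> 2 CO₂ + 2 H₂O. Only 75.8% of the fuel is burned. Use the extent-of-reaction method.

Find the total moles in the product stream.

Stoichiometric O₂ = 3 × 34 = 102 kmol; O₂ fed = 102 × 1.074 = 109.5 kmol.
Fuel reacted = 0.758 × 34 → ξ = 25.77 kmol.
Outlet (n = n₀ + ν ξ):
  C₂H₄: 34 − 1(25.77) = 8.228
  O₂: 109.5 − 3(25.77) = 32.23
  CO₂: 0 + 2(25.77) = 51.54
  H₂O: 0 + 2(25.77) = 51.54
Total out = 8.228 + 32.23 + 51.54 + 51.54 = 143.5 kmol.

144 kmol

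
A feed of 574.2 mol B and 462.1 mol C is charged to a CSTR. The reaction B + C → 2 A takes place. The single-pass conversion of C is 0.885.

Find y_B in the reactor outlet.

0.159

C reacted = 0.885 × 462.1 = 409 mol; ν_C = −1, so ξ = 409/1 = 409 mol.
Outlet amounts (n = n₀ + ν ξ):
  B: 574.2 − 1(409) = 165.2
  C: 462.1 − 1(409) = 53.14
  A: 0 + 2(409) = 817.9
Total out = 1036 mol; y_B = 165.2 / 1036 = 0.1595.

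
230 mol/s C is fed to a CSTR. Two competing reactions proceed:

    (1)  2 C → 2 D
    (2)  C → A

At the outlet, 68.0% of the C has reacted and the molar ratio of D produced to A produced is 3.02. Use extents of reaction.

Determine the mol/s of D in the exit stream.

Conversion of C: C consumed = 0.68 × 230 = 156.4 mol/s = 2ξ₁ + 1ξ₂.
Selectivity: 2ξ₁ / (1ξ₂) = 3.02 → ξ₁ = 1.51 ξ₂.
Substitute: (2·1.51 + 1) ξ₂ = 156.4 → ξ₂ = 38.91 mol/s, ξ₁ = 58.75 mol/s.
Outlet amounts (n = n₀ + Σ ν·ξ):
  C: 230 − 2(58.75) − 1(38.91) = 73.6
  D: 0 + 2(58.75) = 117.5
  A: 0 + 1(38.91) = 38.91

117 mol/s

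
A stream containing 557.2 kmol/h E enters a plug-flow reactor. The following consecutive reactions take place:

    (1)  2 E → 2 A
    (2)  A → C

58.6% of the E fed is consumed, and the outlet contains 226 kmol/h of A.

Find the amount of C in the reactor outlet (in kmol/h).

101 kmol/h

Conversion of E: E consumed = 2ξ₁ = 0.586 × 557.2 → ξ₁ = 163.3 kmol/h.
A balance: n_A = 0 + 2ξ₁ − 1ξ₂ = 226 → ξ₂ = (2·163.3 − 226)/1 = 100.5 kmol/h.
Outlet amounts (n = n₀ + Σ ν·ξ):
  E: 557.2 − 2(163.3) = 230.7
  A: 0 + 2(163.3) − 1(100.5) = 226
  C: 0 + 1(100.5) = 100.5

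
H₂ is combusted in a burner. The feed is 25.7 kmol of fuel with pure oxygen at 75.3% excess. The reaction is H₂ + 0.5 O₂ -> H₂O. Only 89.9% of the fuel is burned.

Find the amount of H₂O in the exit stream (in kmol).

23.1 kmol

Stoichiometric O₂ = 0.5 × 25.7 = 12.85 kmol; O₂ fed = 12.85 × 1.753 = 22.53 kmol.
Fuel reacted = 0.899 × 25.7 → ξ = 23.1 kmol.
Outlet (n = n₀ + ν ξ):
  H₂: 25.7 − 1(23.1) = 2.596
  O₂: 22.53 − 0.5(23.1) = 10.97
  H₂O: 0 + 1(23.1) = 23.1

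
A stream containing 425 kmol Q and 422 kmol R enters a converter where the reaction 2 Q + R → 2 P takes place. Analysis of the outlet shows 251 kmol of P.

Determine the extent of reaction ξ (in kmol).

For P: n = n₀ + 2ξ → 251 = 0 + 2ξ, giving ξ = 125.5 kmol.
Outlet amounts (n = n₀ + ν ξ):
  Q: 425 − 2(125.5) = 174
  R: 422 − 1(125.5) = 296.5
  P: 0 + 2(125.5) = 251

ξ = 126 kmol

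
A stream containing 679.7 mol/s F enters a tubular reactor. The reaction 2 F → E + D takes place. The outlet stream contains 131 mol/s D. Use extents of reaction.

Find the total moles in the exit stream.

For D: n = n₀ + 1ξ → 131 = 0 + 1ξ, giving ξ = 131 mol/s.
Outlet amounts (n = n₀ + ν ξ):
  F: 679.7 − 2(131) = 417.7
  E: 0 + 1(131) = 131
  D: 0 + 1(131) = 131
Total out = 417.7 + 131 + 131 = 679.7 mol/s.

680 mol/s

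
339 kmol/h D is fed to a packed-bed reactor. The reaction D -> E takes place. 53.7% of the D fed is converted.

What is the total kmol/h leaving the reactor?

339 kmol/h

D reacted = 0.537 × 339 = 182 kmol/h; ν_D = −1, so ξ = 182/1 = 182 kmol/h.
Outlet amounts (n = n₀ + ν ξ):
  D: 339 − 1(182) = 157
  E: 0 + 1(182) = 182
Total out = 157 + 182 = 339 kmol/h.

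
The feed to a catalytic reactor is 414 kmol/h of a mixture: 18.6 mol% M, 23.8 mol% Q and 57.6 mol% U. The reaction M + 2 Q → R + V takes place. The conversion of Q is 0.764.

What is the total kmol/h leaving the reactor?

Q reacted = 0.764 × 98.53 = 75.28 kmol/h; ν_Q = −2, so ξ = 75.28/2 = 37.64 kmol/h.
Outlet amounts (n = n₀ + ν ξ):
  M: 77 − 1(37.64) = 39.36
  Q: 98.53 − 2(37.64) = 23.25
  R: 0 + 1(37.64) = 37.64
  V: 0 + 1(37.64) = 37.64
  U: 238.5 (inert)
Total out = 39.36 + 23.25 + 37.64 + 37.64 + 238.5 = 376.4 kmol/h.

376 kmol/h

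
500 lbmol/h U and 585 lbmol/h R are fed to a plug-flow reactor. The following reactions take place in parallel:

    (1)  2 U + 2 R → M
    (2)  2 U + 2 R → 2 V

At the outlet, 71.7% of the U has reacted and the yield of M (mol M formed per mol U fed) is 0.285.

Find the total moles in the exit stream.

Yield of M: 1ξ₁ / 500 = 0.285 → ξ₁ = 142.5 lbmol/h.
Conversion of U: 2ξ₁ + 2ξ₂ = 0.717 × 500 = 358.5 → ξ₂ = 36.75 lbmol/h.
Outlet amounts (n = n₀ + Σ ν·ξ):
  U: 500 − 2(142.5) − 2(36.75) = 141.5
  R: 585 − 2(142.5) − 2(36.75) = 226.5
  M: 0 + 1(142.5) = 142.5
  V: 0 + 2(36.75) = 73.5
Total out = 141.5 + 226.5 + 142.5 + 73.5 = 584 lbmol/h.

584 lbmol/h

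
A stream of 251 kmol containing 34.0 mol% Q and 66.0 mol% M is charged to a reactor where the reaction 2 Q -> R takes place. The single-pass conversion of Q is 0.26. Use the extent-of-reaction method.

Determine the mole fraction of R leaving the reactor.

Q reacted = 0.26 × 85.34 = 22.19 kmol; ν_Q = −2, so ξ = 22.19/2 = 11.09 kmol.
Outlet amounts (n = n₀ + ν ξ):
  Q: 85.34 − 2(11.09) = 63.15
  R: 0 + 1(11.09) = 11.09
  M: 165.7 (inert)
Total out = 239.9 kmol; y_R = 11.09 / 239.9 = 0.04624.

0.0462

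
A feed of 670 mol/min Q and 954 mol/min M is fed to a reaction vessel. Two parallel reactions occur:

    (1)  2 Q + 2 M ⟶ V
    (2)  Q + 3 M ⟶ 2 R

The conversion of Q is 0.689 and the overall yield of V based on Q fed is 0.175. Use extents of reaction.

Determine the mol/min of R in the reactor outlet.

Yield of V: 1ξ₁ / 670 = 0.175 → ξ₁ = 117.2 mol/min.
Conversion of Q: 2ξ₁ + 1ξ₂ = 0.689 × 670 = 461.6 → ξ₂ = 227.1 mol/min.
Outlet amounts (n = n₀ + Σ ν·ξ):
  Q: 670 − 2(117.2) − 1(227.1) = 208.4
  M: 954 − 2(117.2) − 3(227.1) = 38.11
  V: 0 + 1(117.2) = 117.2
  R: 0 + 2(227.1) = 454.3

454 mol/min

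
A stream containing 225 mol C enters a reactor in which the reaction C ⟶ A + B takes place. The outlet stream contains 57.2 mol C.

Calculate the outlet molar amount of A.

For C: n = n₀ − 1ξ → 57.2 = 225 − 1ξ, giving ξ = 167.8 mol.
Outlet amounts (n = n₀ + ν ξ):
  C: 225 − 1(167.8) = 57.2
  A: 0 + 1(167.8) = 167.8
  B: 0 + 1(167.8) = 167.8

168 mol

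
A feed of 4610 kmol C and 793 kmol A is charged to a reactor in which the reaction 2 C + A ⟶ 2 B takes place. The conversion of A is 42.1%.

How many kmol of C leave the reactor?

A reacted = 0.421 × 793 = 333.9 kmol; ν_A = −1, so ξ = 333.9/1 = 333.9 kmol.
Outlet amounts (n = n₀ + ν ξ):
  C: 4610 − 2(333.9) = 3942
  A: 793 − 1(333.9) = 459.1
  B: 0 + 2(333.9) = 667.7

3940 kmol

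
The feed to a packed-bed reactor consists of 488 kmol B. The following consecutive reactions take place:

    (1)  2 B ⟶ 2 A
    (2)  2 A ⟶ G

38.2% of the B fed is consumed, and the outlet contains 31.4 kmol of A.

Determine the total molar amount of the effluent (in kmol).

Conversion of B: B consumed = 2ξ₁ = 0.382 × 488 → ξ₁ = 93.21 kmol.
A balance: n_A = 0 + 2ξ₁ − 2ξ₂ = 31.4 → ξ₂ = (2·93.21 − 31.4)/2 = 77.51 kmol.
Outlet amounts (n = n₀ + Σ ν·ξ):
  B: 488 − 2(93.21) = 301.6
  A: 0 + 2(93.21) − 2(77.51) = 31.4
  G: 0 + 1(77.51) = 77.51
Total out = 301.6 + 31.4 + 77.51 = 410.5 kmol.

410 kmol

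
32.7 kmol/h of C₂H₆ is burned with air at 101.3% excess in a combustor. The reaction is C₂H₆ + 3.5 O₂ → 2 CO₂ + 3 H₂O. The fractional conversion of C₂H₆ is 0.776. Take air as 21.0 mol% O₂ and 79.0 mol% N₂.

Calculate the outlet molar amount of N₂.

867 kmol/h

Stoichiometric O₂ = 3.5 × 32.7 = 114.5 kmol/h; O₂ fed = 114.5 × 2.013 = 230.4 kmol/h.
N₂ fed = 230.4 × 79/21 = 866.7 kmol/h.
Fuel reacted = 0.776 × 32.7 → ξ = 25.38 kmol/h.
Outlet (n = n₀ + ν ξ):
  C₂H₆: 32.7 − 1(25.38) = 7.325
  O₂: 230.4 − 3.5(25.38) = 141.6
  N₂: 866.7 (inert)
  CO₂: 0 + 2(25.38) = 50.75
  H₂O: 0 + 3(25.38) = 76.13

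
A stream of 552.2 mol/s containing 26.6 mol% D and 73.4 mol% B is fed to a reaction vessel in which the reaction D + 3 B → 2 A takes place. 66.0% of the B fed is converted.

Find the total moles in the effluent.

374 mol/s

B reacted = 0.66 × 405.3 = 267.5 mol/s; ν_B = −3, so ξ = 267.5/3 = 89.17 mol/s.
Outlet amounts (n = n₀ + ν ξ):
  D: 146.9 − 1(89.17) = 57.72
  B: 405.3 − 3(89.17) = 137.8
  A: 0 + 2(89.17) = 178.3
Total out = 57.72 + 137.8 + 178.3 = 373.9 mol/s.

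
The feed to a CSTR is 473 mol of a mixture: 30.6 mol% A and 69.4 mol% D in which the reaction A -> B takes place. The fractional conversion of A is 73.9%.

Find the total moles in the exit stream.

473 mol

A reacted = 0.739 × 144.7 = 107 mol; ν_A = −1, so ξ = 107/1 = 107 mol.
Outlet amounts (n = n₀ + ν ξ):
  A: 144.7 − 1(107) = 37.78
  B: 0 + 1(107) = 107
  D: 328.3 (inert)
Total out = 37.78 + 107 + 328.3 = 473 mol.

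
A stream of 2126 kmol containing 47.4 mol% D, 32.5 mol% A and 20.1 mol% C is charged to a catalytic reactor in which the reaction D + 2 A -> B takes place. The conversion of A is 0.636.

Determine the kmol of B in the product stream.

A reacted = 0.636 × 691 = 439.4 kmol; ν_A = −2, so ξ = 439.4/2 = 219.7 kmol.
Outlet amounts (n = n₀ + ν ξ):
  D: 1008 − 1(219.7) = 788
  A: 691 − 2(219.7) = 251.5
  B: 0 + 1(219.7) = 219.7
  C: 427.3 (inert)

220 kmol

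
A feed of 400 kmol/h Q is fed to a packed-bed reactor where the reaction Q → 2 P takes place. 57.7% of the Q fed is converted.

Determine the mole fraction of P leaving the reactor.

Q reacted = 0.577 × 400 = 230.8 kmol/h; ν_Q = −1, so ξ = 230.8/1 = 230.8 kmol/h.
Outlet amounts (n = n₀ + ν ξ):
  Q: 400 − 1(230.8) = 169.2
  P: 0 + 2(230.8) = 461.6
Total out = 630.8 kmol/h; y_P = 461.6 / 630.8 = 0.7318.

0.732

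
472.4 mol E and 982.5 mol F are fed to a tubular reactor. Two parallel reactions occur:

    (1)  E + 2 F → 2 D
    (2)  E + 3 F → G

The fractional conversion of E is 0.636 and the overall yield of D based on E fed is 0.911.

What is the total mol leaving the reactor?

984 mol

Yield of D: 2ξ₁ / 472.4 = 0.911 → ξ₁ = 215.2 mol.
Conversion of E: 1ξ₁ + 1ξ₂ = 0.636 × 472.4 = 300.4 → ξ₂ = 85.27 mol.
Outlet amounts (n = n₀ + Σ ν·ξ):
  E: 472.4 − 1(215.2) − 1(85.27) = 172
  F: 982.5 − 2(215.2) − 3(85.27) = 296.3
  D: 0 + 2(215.2) = 430.4
  G: 0 + 1(85.27) = 85.27
Total out = 172 + 296.3 + 430.4 + 85.27 = 983.9 mol.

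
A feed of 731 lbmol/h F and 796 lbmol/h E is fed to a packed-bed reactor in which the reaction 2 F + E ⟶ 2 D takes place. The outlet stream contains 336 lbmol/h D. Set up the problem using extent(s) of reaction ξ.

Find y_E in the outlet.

For D: n = n₀ + 2ξ → 336 = 0 + 2ξ, giving ξ = 168 lbmol/h.
Outlet amounts (n = n₀ + ν ξ):
  F: 731 − 2(168) = 395
  E: 796 − 1(168) = 628
  D: 0 + 2(168) = 336
Total out = 1359 lbmol/h; y_E = 628 / 1359 = 0.4621.

0.462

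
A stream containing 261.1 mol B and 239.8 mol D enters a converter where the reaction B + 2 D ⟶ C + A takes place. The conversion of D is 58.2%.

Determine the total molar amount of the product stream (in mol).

D reacted = 0.582 × 239.8 = 139.6 mol; ν_D = −2, so ξ = 139.6/2 = 69.78 mol.
Outlet amounts (n = n₀ + ν ξ):
  B: 261.1 − 1(69.78) = 191.3
  D: 239.8 − 2(69.78) = 100.2
  C: 0 + 1(69.78) = 69.78
  A: 0 + 1(69.78) = 69.78
Total out = 191.3 + 100.2 + 69.78 + 69.78 = 431.1 mol.

431 mol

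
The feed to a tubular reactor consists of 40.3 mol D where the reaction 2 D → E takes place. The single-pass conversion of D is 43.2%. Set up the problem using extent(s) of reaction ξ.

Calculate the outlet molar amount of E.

D reacted = 0.432 × 40.3 = 17.41 mol; ν_D = −2, so ξ = 17.41/2 = 8.705 mol.
Outlet amounts (n = n₀ + ν ξ):
  D: 40.3 − 2(8.705) = 22.89
  E: 0 + 1(8.705) = 8.705

8.7 mol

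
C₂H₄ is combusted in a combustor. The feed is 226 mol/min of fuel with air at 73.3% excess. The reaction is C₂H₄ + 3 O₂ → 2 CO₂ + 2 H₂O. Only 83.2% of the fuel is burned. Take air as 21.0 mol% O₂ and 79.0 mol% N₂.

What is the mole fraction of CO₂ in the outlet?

Stoichiometric O₂ = 3 × 226 = 678 mol/min; O₂ fed = 678 × 1.733 = 1175 mol/min.
N₂ fed = 1175 × 79/21 = 4420 mol/min.
Fuel reacted = 0.832 × 226 → ξ = 188 mol/min.
Outlet (n = n₀ + ν ξ):
  C₂H₄: 226 − 1(188) = 37.97
  O₂: 1175 − 3(188) = 610.9
  N₂: 4420 (inert)
  CO₂: 0 + 2(188) = 376.1
  H₂O: 0 + 2(188) = 376.1
Total out = 5821 mol/min; y_CO₂ = 376.1 / 5821 = 0.0646.

0.0646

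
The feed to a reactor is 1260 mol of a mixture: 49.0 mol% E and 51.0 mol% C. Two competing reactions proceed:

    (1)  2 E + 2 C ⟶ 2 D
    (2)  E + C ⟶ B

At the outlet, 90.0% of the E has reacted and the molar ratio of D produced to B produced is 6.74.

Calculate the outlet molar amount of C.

86.9 mol

Conversion of E: E consumed = 0.9 × 617.4 = 555.7 mol = 2ξ₁ + 1ξ₂.
Selectivity: 2ξ₁ / (1ξ₂) = 6.74 → ξ₁ = 3.37 ξ₂.
Substitute: (2·3.37 + 1) ξ₂ = 555.7 → ξ₂ = 71.79 mol, ξ₁ = 241.9 mol.
Outlet amounts (n = n₀ + Σ ν·ξ):
  E: 617.4 − 2(241.9) − 1(71.79) = 61.74
  C: 642.6 − 2(241.9) − 1(71.79) = 86.94
  D: 0 + 2(241.9) = 483.9
  B: 0 + 1(71.79) = 71.79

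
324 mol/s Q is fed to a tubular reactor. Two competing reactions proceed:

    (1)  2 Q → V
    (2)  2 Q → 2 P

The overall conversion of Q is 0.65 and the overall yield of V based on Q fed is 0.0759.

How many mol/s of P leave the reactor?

Yield of V: 1ξ₁ / 324 = 0.0759 → ξ₁ = 24.59 mol/s.
Conversion of Q: 2ξ₁ + 2ξ₂ = 0.65 × 324 = 210.6 → ξ₂ = 80.71 mol/s.
Outlet amounts (n = n₀ + Σ ν·ξ):
  Q: 324 − 2(24.59) − 2(80.71) = 113.4
  V: 0 + 1(24.59) = 24.59
  P: 0 + 2(80.71) = 161.4

161 mol/s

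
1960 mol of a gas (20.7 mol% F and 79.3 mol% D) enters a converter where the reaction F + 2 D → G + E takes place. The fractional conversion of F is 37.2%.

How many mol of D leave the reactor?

1250 mol

F reacted = 0.372 × 405.7 = 150.9 mol; ν_F = −1, so ξ = 150.9/1 = 150.9 mol.
Outlet amounts (n = n₀ + ν ξ):
  F: 405.7 − 1(150.9) = 254.8
  D: 1554 − 2(150.9) = 1252
  G: 0 + 1(150.9) = 150.9
  E: 0 + 1(150.9) = 150.9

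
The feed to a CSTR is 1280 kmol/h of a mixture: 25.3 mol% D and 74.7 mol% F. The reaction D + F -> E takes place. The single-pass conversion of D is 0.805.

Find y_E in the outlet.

D reacted = 0.805 × 323.8 = 260.7 kmol/h; ν_D = −1, so ξ = 260.7/1 = 260.7 kmol/h.
Outlet amounts (n = n₀ + ν ξ):
  D: 323.8 − 1(260.7) = 63.15
  F: 956.2 − 1(260.7) = 695.5
  E: 0 + 1(260.7) = 260.7
Total out = 1019 kmol/h; y_E = 260.7 / 1019 = 0.2558.

0.256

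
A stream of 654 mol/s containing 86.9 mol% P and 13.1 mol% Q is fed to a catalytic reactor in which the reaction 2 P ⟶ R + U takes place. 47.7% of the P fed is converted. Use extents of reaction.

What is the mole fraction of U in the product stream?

P reacted = 0.477 × 568.3 = 271.1 mol/s; ν_P = −2, so ξ = 271.1/2 = 135.5 mol/s.
Outlet amounts (n = n₀ + ν ξ):
  P: 568.3 − 2(135.5) = 297.2
  R: 0 + 1(135.5) = 135.5
  U: 0 + 1(135.5) = 135.5
  Q: 85.67 (inert)
Total out = 654 mol/s; y_U = 135.5 / 654 = 0.2073.

0.207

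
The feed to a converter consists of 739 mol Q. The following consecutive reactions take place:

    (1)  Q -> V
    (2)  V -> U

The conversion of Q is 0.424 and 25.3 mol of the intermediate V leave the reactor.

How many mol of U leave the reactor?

Conversion of Q: Q consumed = 1ξ₁ = 0.424 × 739 → ξ₁ = 313.3 mol.
V balance: n_V = 0 + 1ξ₁ − 1ξ₂ = 25.3 → ξ₂ = (1·313.3 − 25.3)/1 = 288 mol.
Outlet amounts (n = n₀ + Σ ν·ξ):
  Q: 739 − 1(313.3) = 425.7
  V: 0 + 1(313.3) − 1(288) = 25.3
  U: 0 + 1(288) = 288

288 mol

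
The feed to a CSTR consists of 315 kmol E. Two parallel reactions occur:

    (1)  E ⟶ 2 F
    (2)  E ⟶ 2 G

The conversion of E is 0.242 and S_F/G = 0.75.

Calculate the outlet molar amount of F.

Conversion of E: E consumed = 0.242 × 315 = 76.23 kmol = 1ξ₁ + 1ξ₂.
Selectivity: 2ξ₁ / (2ξ₂) = 0.75 → ξ₁ = 0.75 ξ₂.
Substitute: (1·0.75 + 1) ξ₂ = 76.23 → ξ₂ = 43.56 kmol, ξ₁ = 32.67 kmol.
Outlet amounts (n = n₀ + Σ ν·ξ):
  E: 315 − 1(32.67) − 1(43.56) = 238.8
  F: 0 + 2(32.67) = 65.34
  G: 0 + 2(43.56) = 87.12

65.3 kmol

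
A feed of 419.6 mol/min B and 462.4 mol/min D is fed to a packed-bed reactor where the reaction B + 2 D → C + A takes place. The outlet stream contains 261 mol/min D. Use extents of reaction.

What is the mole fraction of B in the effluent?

For D: n = n₀ − 2ξ → 261 = 462.4 − 2ξ, giving ξ = 100.7 mol/min.
Outlet amounts (n = n₀ + ν ξ):
  B: 419.6 − 1(100.7) = 318.9
  D: 462.4 − 2(100.7) = 261
  C: 0 + 1(100.7) = 100.7
  A: 0 + 1(100.7) = 100.7
Total out = 781.3 mol/min; y_B = 318.9 / 781.3 = 0.4082.

0.408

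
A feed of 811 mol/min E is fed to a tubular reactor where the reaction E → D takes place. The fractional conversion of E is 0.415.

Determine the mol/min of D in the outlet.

E reacted = 0.415 × 811 = 336.6 mol/min; ν_E = −1, so ξ = 336.6/1 = 336.6 mol/min.
Outlet amounts (n = n₀ + ν ξ):
  E: 811 − 1(336.6) = 474.4
  D: 0 + 1(336.6) = 336.6

337 mol/min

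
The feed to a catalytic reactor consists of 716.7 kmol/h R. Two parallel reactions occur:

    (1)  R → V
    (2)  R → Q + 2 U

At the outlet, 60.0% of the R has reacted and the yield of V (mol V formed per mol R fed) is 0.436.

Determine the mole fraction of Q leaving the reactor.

Yield of V: 1ξ₁ / 716.7 = 0.436 → ξ₁ = 312.5 kmol/h.
Conversion of R: 1ξ₁ + 1ξ₂ = 0.6 × 716.7 = 430 → ξ₂ = 117.5 kmol/h.
Outlet amounts (n = n₀ + Σ ν·ξ):
  R: 716.7 − 1(312.5) − 1(117.5) = 286.7
  V: 0 + 1(312.5) = 312.5
  Q: 0 + 1(117.5) = 117.5
  U: 0 + 2(117.5) = 235.1
Total out = 951.8 kmol/h; y_Q = 117.5 / 951.8 = 0.1235.

0.123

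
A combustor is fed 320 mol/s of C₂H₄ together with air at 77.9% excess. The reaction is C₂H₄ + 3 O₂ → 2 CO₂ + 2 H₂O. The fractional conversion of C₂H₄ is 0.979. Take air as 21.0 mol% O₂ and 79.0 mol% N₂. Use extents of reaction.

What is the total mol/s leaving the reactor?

Stoichiometric O₂ = 3 × 320 = 960 mol/s; O₂ fed = 960 × 1.779 = 1708 mol/s.
N₂ fed = 1708 × 79/21 = 6425 mol/s.
Fuel reacted = 0.979 × 320 → ξ = 313.3 mol/s.
Outlet (n = n₀ + ν ξ):
  C₂H₄: 320 − 1(313.3) = 6.72
  O₂: 1708 − 3(313.3) = 768
  N₂: 6425 (inert)
  CO₂: 0 + 2(313.3) = 626.6
  H₂O: 0 + 2(313.3) = 626.6
Total out = 6.72 + 768 + 6425 + 626.6 + 626.6 = 8453 mol/s.

8450 mol/s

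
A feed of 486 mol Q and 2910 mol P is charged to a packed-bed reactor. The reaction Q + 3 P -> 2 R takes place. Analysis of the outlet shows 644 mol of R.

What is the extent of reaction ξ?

ξ = 322 mol

For R: n = n₀ + 2ξ → 644 = 0 + 2ξ, giving ξ = 322 mol.
Outlet amounts (n = n₀ + ν ξ):
  Q: 486 − 1(322) = 164
  P: 2910 − 3(322) = 1944
  R: 0 + 2(322) = 644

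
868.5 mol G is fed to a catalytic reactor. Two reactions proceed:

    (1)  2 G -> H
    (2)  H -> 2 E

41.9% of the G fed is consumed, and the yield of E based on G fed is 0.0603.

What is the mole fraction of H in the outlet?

Conversion of G: G consumed = 2ξ₁ = 0.419 × 868.5 → ξ₁ = 182 mol.
Yield of E: 2ξ₂ / 868.5 = 0.0603 → ξ₂ = 26.19 mol.
Outlet amounts (n = n₀ + Σ ν·ξ):
  G: 868.5 − 2(182) = 504.6
  H: 0 + 1(182) − 1(26.19) = 155.8
  E: 0 + 2(26.19) = 52.37
Total out = 712.7 mol; y_H = 155.8 / 712.7 = 0.2185.

0.219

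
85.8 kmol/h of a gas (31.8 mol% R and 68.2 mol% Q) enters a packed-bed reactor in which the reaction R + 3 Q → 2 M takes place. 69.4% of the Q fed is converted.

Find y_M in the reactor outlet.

0.461

Q reacted = 0.694 × 58.52 = 40.61 kmol/h; ν_Q = −3, so ξ = 40.61/3 = 13.54 kmol/h.
Outlet amounts (n = n₀ + ν ξ):
  R: 27.28 − 1(13.54) = 13.75
  Q: 58.52 − 3(13.54) = 17.91
  M: 0 + 2(13.54) = 27.07
Total out = 58.73 kmol/h; y_M = 27.07 / 58.73 = 0.461.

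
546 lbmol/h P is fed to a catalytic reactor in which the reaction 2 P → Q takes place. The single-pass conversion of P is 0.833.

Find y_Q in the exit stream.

0.714

P reacted = 0.833 × 546 = 454.8 lbmol/h; ν_P = −2, so ξ = 454.8/2 = 227.4 lbmol/h.
Outlet amounts (n = n₀ + ν ξ):
  P: 546 − 2(227.4) = 91.18
  Q: 0 + 1(227.4) = 227.4
Total out = 318.6 lbmol/h; y_Q = 227.4 / 318.6 = 0.7138.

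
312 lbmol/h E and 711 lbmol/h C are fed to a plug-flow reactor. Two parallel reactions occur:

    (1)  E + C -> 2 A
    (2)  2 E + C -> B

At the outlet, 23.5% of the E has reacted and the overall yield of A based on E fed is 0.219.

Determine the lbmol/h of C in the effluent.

657 lbmol/h

Yield of A: 2ξ₁ / 312 = 0.219 → ξ₁ = 34.16 lbmol/h.
Conversion of E: 1ξ₁ + 2ξ₂ = 0.235 × 312 = 73.32 → ξ₂ = 19.58 lbmol/h.
Outlet amounts (n = n₀ + Σ ν·ξ):
  E: 312 − 1(34.16) − 2(19.58) = 238.7
  C: 711 − 1(34.16) − 1(19.58) = 657.3
  A: 0 + 2(34.16) = 68.33
  B: 0 + 1(19.58) = 19.58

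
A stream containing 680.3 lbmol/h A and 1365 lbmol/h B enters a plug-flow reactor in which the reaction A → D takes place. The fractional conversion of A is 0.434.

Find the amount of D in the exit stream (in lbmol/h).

A reacted = 0.434 × 680.3 = 295.3 lbmol/h; ν_A = −1, so ξ = 295.3/1 = 295.3 lbmol/h.
Outlet amounts (n = n₀ + ν ξ):
  A: 680.3 − 1(295.3) = 385
  D: 0 + 1(295.3) = 295.3
  B: 1365 (inert)

295 lbmol/h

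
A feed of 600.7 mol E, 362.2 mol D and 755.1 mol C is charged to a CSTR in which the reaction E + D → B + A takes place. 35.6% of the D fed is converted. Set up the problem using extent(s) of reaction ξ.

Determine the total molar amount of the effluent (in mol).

D reacted = 0.356 × 362.2 = 128.9 mol; ν_D = −1, so ξ = 128.9/1 = 128.9 mol.
Outlet amounts (n = n₀ + ν ξ):
  E: 600.7 − 1(128.9) = 471.8
  D: 362.2 − 1(128.9) = 233.3
  B: 0 + 1(128.9) = 128.9
  A: 0 + 1(128.9) = 128.9
  C: 755.1 (inert)
Total out = 471.8 + 233.3 + 128.9 + 128.9 + 755.1 = 1718 mol.

1720 mol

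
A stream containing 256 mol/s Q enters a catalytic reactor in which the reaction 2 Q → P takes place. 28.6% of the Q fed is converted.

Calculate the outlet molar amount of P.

36.6 mol/s

Q reacted = 0.286 × 256 = 73.22 mol/s; ν_Q = −2, so ξ = 73.22/2 = 36.61 mol/s.
Outlet amounts (n = n₀ + ν ξ):
  Q: 256 − 2(36.61) = 182.8
  P: 0 + 1(36.61) = 36.61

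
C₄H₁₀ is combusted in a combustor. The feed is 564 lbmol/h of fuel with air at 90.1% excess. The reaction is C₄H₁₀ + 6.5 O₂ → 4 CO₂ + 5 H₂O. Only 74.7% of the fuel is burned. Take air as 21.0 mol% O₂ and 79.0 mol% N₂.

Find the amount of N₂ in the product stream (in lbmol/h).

26200 lbmol/h

Stoichiometric O₂ = 6.5 × 564 = 3666 lbmol/h; O₂ fed = 3666 × 1.901 = 6969 lbmol/h.
N₂ fed = 6969 × 79/21 = 26220 lbmol/h.
Fuel reacted = 0.747 × 564 → ξ = 421.3 lbmol/h.
Outlet (n = n₀ + ν ξ):
  C₄H₁₀: 564 − 1(421.3) = 142.7
  O₂: 6969 − 6.5(421.3) = 4231
  N₂: 26220 (inert)
  CO₂: 0 + 4(421.3) = 1685
  H₂O: 0 + 5(421.3) = 2107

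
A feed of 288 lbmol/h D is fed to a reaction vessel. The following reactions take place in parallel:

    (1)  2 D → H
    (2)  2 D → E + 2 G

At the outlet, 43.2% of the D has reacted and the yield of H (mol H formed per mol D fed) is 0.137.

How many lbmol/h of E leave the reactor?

22.8 lbmol/h

Yield of H: 1ξ₁ / 288 = 0.137 → ξ₁ = 39.46 lbmol/h.
Conversion of D: 2ξ₁ + 2ξ₂ = 0.432 × 288 = 124.4 → ξ₂ = 22.75 lbmol/h.
Outlet amounts (n = n₀ + Σ ν·ξ):
  D: 288 − 2(39.46) − 2(22.75) = 163.6
  H: 0 + 1(39.46) = 39.46
  E: 0 + 1(22.75) = 22.75
  G: 0 + 2(22.75) = 45.5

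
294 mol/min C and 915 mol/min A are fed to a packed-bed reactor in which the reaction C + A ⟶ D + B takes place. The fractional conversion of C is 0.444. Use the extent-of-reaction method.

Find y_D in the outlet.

0.108

C reacted = 0.444 × 294 = 130.5 mol/min; ν_C = −1, so ξ = 130.5/1 = 130.5 mol/min.
Outlet amounts (n = n₀ + ν ξ):
  C: 294 − 1(130.5) = 163.5
  A: 915 − 1(130.5) = 784.5
  D: 0 + 1(130.5) = 130.5
  B: 0 + 1(130.5) = 130.5
Total out = 1209 mol/min; y_D = 130.5 / 1209 = 0.108.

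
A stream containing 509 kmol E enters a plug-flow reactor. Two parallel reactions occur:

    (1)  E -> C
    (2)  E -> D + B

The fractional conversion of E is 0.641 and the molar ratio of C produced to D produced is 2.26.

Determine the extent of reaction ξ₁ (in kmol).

ξ₁ = 226 kmol

Conversion of E: E consumed = 0.641 × 509 = 326.3 kmol = 1ξ₁ + 1ξ₂.
Selectivity: 1ξ₁ / (1ξ₂) = 2.26 → ξ₁ = 2.26 ξ₂.
Substitute: (1·2.26 + 1) ξ₂ = 326.3 → ξ₂ = 100.1 kmol, ξ₁ = 226.2 kmol.
Outlet amounts (n = n₀ + Σ ν·ξ):
  E: 509 − 1(226.2) − 1(100.1) = 182.7
  C: 0 + 1(226.2) = 226.2
  D: 0 + 1(100.1) = 100.1
  B: 0 + 1(100.1) = 100.1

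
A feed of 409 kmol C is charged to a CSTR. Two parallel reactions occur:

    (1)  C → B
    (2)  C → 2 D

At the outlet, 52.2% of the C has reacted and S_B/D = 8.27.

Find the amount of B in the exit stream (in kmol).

201 kmol

Conversion of C: C consumed = 0.522 × 409 = 213.5 kmol = 1ξ₁ + 1ξ₂.
Selectivity: 1ξ₁ / (2ξ₂) = 8.27 → ξ₁ = 16.54 ξ₂.
Substitute: (1·16.54 + 1) ξ₂ = 213.5 → ξ₂ = 12.17 kmol, ξ₁ = 201.3 kmol.
Outlet amounts (n = n₀ + Σ ν·ξ):
  C: 409 − 1(201.3) − 1(12.17) = 195.5
  B: 0 + 1(201.3) = 201.3
  D: 0 + 2(12.17) = 24.34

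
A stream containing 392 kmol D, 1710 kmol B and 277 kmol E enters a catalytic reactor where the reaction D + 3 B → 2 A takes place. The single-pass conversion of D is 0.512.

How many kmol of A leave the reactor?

401 kmol

D reacted = 0.512 × 392 = 200.7 kmol; ν_D = −1, so ξ = 200.7/1 = 200.7 kmol.
Outlet amounts (n = n₀ + ν ξ):
  D: 392 − 1(200.7) = 191.3
  B: 1710 − 3(200.7) = 1108
  A: 0 + 2(200.7) = 401.4
  E: 277 (inert)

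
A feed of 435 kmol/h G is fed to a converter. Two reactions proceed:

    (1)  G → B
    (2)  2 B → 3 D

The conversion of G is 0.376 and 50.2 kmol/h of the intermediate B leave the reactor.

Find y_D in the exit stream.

Conversion of G: G consumed = 1ξ₁ = 0.376 × 435 → ξ₁ = 163.6 kmol/h.
B balance: n_B = 0 + 1ξ₁ − 2ξ₂ = 50.2 → ξ₂ = (1·163.6 − 50.2)/2 = 56.68 kmol/h.
Outlet amounts (n = n₀ + Σ ν·ξ):
  G: 435 − 1(163.6) = 271.4
  B: 0 + 1(163.6) − 2(56.68) = 50.2
  D: 0 + 3(56.68) = 170
Total out = 491.7 kmol/h; y_D = 170 / 491.7 = 0.3458.

0.346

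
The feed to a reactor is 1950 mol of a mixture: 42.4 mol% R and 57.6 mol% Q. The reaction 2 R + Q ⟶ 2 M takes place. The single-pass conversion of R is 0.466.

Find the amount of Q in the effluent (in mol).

931 mol

R reacted = 0.466 × 826.8 = 385.3 mol; ν_R = −2, so ξ = 385.3/2 = 192.6 mol.
Outlet amounts (n = n₀ + ν ξ):
  R: 826.8 − 2(192.6) = 441.5
  Q: 1123 − 1(192.6) = 930.6
  M: 0 + 2(192.6) = 385.3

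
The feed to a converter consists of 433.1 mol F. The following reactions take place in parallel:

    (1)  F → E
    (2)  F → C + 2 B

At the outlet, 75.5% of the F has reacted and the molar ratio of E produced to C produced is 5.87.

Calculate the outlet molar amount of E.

279 mol

Conversion of F: F consumed = 0.755 × 433.1 = 327 mol = 1ξ₁ + 1ξ₂.
Selectivity: 1ξ₁ / (1ξ₂) = 5.87 → ξ₁ = 5.87 ξ₂.
Substitute: (1·5.87 + 1) ξ₂ = 327 → ξ₂ = 47.6 mol, ξ₁ = 279.4 mol.
Outlet amounts (n = n₀ + Σ ν·ξ):
  F: 433.1 − 1(279.4) − 1(47.6) = 106.1
  E: 0 + 1(279.4) = 279.4
  C: 0 + 1(47.6) = 47.6
  B: 0 + 2(47.6) = 95.19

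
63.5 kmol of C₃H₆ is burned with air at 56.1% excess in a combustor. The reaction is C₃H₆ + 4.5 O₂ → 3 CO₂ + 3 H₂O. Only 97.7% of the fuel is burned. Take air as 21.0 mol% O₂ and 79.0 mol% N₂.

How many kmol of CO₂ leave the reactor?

Stoichiometric O₂ = 4.5 × 63.5 = 285.8 kmol; O₂ fed = 285.8 × 1.561 = 446.1 kmol.
N₂ fed = 446.1 × 79/21 = 1678 kmol.
Fuel reacted = 0.977 × 63.5 → ξ = 62.04 kmol.
Outlet (n = n₀ + ν ξ):
  C₃H₆: 63.5 − 1(62.04) = 1.461
  O₂: 446.1 − 4.5(62.04) = 166.9
  N₂: 1678 (inert)
  CO₂: 0 + 3(62.04) = 186.1
  H₂O: 0 + 3(62.04) = 186.1

186 kmol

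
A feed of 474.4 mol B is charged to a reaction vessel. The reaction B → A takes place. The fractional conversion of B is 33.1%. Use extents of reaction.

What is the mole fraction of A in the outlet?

0.331

B reacted = 0.331 × 474.4 = 157 mol; ν_B = −1, so ξ = 157/1 = 157 mol.
Outlet amounts (n = n₀ + ν ξ):
  B: 474.4 − 1(157) = 317.4
  A: 0 + 1(157) = 157
Total out = 474.4 mol; y_A = 157 / 474.4 = 0.331.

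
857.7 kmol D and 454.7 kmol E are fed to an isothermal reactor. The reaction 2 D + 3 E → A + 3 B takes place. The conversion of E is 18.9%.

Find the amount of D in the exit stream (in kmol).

800 kmol

E reacted = 0.189 × 454.7 = 85.94 kmol; ν_E = −3, so ξ = 85.94/3 = 28.65 kmol.
Outlet amounts (n = n₀ + ν ξ):
  D: 857.7 − 2(28.65) = 800.4
  E: 454.7 − 3(28.65) = 368.8
  A: 0 + 1(28.65) = 28.65
  B: 0 + 3(28.65) = 85.94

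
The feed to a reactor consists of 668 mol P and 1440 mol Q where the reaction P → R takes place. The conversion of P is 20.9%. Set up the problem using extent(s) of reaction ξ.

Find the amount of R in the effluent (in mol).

P reacted = 0.209 × 668 = 139.6 mol; ν_P = −1, so ξ = 139.6/1 = 139.6 mol.
Outlet amounts (n = n₀ + ν ξ):
  P: 668 − 1(139.6) = 528.4
  R: 0 + 1(139.6) = 139.6
  Q: 1440 (inert)

140 mol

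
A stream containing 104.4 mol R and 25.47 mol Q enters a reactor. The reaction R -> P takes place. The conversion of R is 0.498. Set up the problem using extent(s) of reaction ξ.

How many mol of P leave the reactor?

52 mol

R reacted = 0.498 × 104.4 = 51.99 mol; ν_R = −1, so ξ = 51.99/1 = 51.99 mol.
Outlet amounts (n = n₀ + ν ξ):
  R: 104.4 − 1(51.99) = 52.41
  P: 0 + 1(51.99) = 51.99
  Q: 25.47 (inert)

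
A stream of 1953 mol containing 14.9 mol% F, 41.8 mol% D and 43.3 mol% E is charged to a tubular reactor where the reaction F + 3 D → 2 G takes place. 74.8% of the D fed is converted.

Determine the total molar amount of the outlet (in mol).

1550 mol

D reacted = 0.748 × 816.4 = 610.6 mol; ν_D = −3, so ξ = 610.6/3 = 203.5 mol.
Outlet amounts (n = n₀ + ν ξ):
  F: 291 − 1(203.5) = 87.45
  D: 816.4 − 3(203.5) = 205.7
  G: 0 + 2(203.5) = 407.1
  E: 845.6 (inert)
Total out = 87.45 + 205.7 + 407.1 + 845.6 = 1546 mol.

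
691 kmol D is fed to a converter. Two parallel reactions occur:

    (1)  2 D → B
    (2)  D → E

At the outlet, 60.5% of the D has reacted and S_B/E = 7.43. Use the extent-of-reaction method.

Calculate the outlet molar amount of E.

Conversion of D: D consumed = 0.605 × 691 = 418.1 kmol = 2ξ₁ + 1ξ₂.
Selectivity: 1ξ₁ / (1ξ₂) = 7.43 → ξ₁ = 7.43 ξ₂.
Substitute: (2·7.43 + 1) ξ₂ = 418.1 → ξ₂ = 26.36 kmol, ξ₁ = 195.8 kmol.
Outlet amounts (n = n₀ + Σ ν·ξ):
  D: 691 − 2(195.8) − 1(26.36) = 272.9
  B: 0 + 1(195.8) = 195.8
  E: 0 + 1(26.36) = 26.36

26.4 kmol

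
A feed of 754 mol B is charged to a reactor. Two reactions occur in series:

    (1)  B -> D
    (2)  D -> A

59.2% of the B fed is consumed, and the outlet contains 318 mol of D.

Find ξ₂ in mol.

Conversion of B: B consumed = 1ξ₁ = 0.592 × 754 → ξ₁ = 446.4 mol.
D balance: n_D = 0 + 1ξ₁ − 1ξ₂ = 318 → ξ₂ = (1·446.4 − 318)/1 = 128.4 mol.
Outlet amounts (n = n₀ + Σ ν·ξ):
  B: 754 − 1(446.4) = 307.6
  D: 0 + 1(446.4) − 1(128.4) = 318
  A: 0 + 1(128.4) = 128.4

ξ₂ = 128 mol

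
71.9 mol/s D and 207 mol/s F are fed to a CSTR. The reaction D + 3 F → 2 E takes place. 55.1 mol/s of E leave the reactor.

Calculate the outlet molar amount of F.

124 mol/s

For E: n = n₀ + 2ξ → 55.1 = 0 + 2ξ, giving ξ = 27.55 mol/s.
Outlet amounts (n = n₀ + ν ξ):
  D: 71.9 − 1(27.55) = 44.35
  F: 207 − 3(27.55) = 124.3
  E: 0 + 2(27.55) = 55.1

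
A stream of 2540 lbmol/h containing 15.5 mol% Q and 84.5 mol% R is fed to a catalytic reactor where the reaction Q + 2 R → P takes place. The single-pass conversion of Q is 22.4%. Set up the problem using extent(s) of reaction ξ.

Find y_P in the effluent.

0.0373

Q reacted = 0.224 × 393.7 = 88.19 lbmol/h; ν_Q = −1, so ξ = 88.19/1 = 88.19 lbmol/h.
Outlet amounts (n = n₀ + ν ξ):
  Q: 393.7 − 1(88.19) = 305.5
  R: 2146 − 2(88.19) = 1970
  P: 0 + 1(88.19) = 88.19
Total out = 2364 lbmol/h; y_P = 88.19 / 2364 = 0.03731.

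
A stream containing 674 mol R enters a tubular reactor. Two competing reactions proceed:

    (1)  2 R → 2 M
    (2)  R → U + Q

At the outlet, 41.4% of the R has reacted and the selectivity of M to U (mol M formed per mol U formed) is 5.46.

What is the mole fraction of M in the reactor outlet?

Conversion of R: R consumed = 0.414 × 674 = 279 mol = 2ξ₁ + 1ξ₂.
Selectivity: 2ξ₁ / (1ξ₂) = 5.46 → ξ₁ = 2.73 ξ₂.
Substitute: (2·2.73 + 1) ξ₂ = 279 → ξ₂ = 43.19 mol, ξ₁ = 117.9 mol.
Outlet amounts (n = n₀ + Σ ν·ξ):
  R: 674 − 2(117.9) − 1(43.19) = 395
  M: 0 + 2(117.9) = 235.8
  U: 0 + 1(43.19) = 43.19
  Q: 0 + 1(43.19) = 43.19
Total out = 717.2 mol; y_M = 235.8 / 717.2 = 0.3288.

0.329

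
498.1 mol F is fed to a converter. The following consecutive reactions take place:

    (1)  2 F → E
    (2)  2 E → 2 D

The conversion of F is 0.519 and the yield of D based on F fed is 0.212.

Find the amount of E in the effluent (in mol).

Conversion of F: F consumed = 2ξ₁ = 0.519 × 498.1 → ξ₁ = 129.3 mol.
Yield of D: 2ξ₂ / 498.1 = 0.212 → ξ₂ = 52.8 mol.
Outlet amounts (n = n₀ + Σ ν·ξ):
  F: 498.1 − 2(129.3) = 239.6
  E: 0 + 1(129.3) − 2(52.8) = 23.66
  D: 0 + 2(52.8) = 105.6

23.7 mol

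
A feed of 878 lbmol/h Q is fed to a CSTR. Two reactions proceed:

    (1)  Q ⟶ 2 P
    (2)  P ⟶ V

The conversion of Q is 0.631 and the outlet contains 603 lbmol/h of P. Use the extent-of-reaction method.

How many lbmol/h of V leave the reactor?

505 lbmol/h

Conversion of Q: Q consumed = 1ξ₁ = 0.631 × 878 → ξ₁ = 554 lbmol/h.
P balance: n_P = 0 + 2ξ₁ − 1ξ₂ = 603 → ξ₂ = (2·554 − 603)/1 = 505 lbmol/h.
Outlet amounts (n = n₀ + Σ ν·ξ):
  Q: 878 − 1(554) = 324
  P: 0 + 2(554) − 1(505) = 603
  V: 0 + 1(505) = 505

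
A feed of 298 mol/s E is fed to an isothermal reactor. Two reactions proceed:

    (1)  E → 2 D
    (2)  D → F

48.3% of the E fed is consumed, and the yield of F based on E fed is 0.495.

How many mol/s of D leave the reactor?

Conversion of E: E consumed = 1ξ₁ = 0.483 × 298 → ξ₁ = 143.9 mol/s.
Yield of F: 1ξ₂ / 298 = 0.495 → ξ₂ = 147.5 mol/s.
Outlet amounts (n = n₀ + Σ ν·ξ):
  E: 298 − 1(143.9) = 154.1
  D: 0 + 2(143.9) − 1(147.5) = 140.4
  F: 0 + 1(147.5) = 147.5

140 mol/s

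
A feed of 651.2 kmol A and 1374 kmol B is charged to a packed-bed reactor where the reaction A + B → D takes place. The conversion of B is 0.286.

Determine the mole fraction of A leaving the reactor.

0.158

B reacted = 0.286 × 1374 = 393 kmol; ν_B = −1, so ξ = 393/1 = 393 kmol.
Outlet amounts (n = n₀ + ν ξ):
  A: 651.2 − 1(393) = 258.2
  B: 1374 − 1(393) = 981
  D: 0 + 1(393) = 393
Total out = 1632 kmol; y_A = 258.2 / 1632 = 0.1582.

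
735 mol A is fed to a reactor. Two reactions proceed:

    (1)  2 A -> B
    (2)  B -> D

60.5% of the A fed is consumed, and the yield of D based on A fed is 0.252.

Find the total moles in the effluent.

Conversion of A: A consumed = 2ξ₁ = 0.605 × 735 → ξ₁ = 222.3 mol.
Yield of D: 1ξ₂ / 735 = 0.252 → ξ₂ = 185.2 mol.
Outlet amounts (n = n₀ + Σ ν·ξ):
  A: 735 − 2(222.3) = 290.3
  B: 0 + 1(222.3) − 1(185.2) = 37.12
  D: 0 + 1(185.2) = 185.2
Total out = 290.3 + 37.12 + 185.2 = 512.7 mol.

513 mol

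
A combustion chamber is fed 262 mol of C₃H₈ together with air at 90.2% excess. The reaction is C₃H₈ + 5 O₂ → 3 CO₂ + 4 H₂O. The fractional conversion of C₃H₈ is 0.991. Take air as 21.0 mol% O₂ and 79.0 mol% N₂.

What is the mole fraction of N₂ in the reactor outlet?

0.757

Stoichiometric O₂ = 5 × 262 = 1310 mol; O₂ fed = 1310 × 1.902 = 2492 mol.
N₂ fed = 2492 × 79/21 = 9373 mol.
Fuel reacted = 0.991 × 262 → ξ = 259.6 mol.
Outlet (n = n₀ + ν ξ):
  C₃H₈: 262 − 1(259.6) = 2.358
  O₂: 2492 − 5(259.6) = 1193
  N₂: 9373 (inert)
  CO₂: 0 + 3(259.6) = 778.9
  H₂O: 0 + 4(259.6) = 1039
Total out = 12390 mol; y_N₂ = 9373 / 12390 = 0.7567.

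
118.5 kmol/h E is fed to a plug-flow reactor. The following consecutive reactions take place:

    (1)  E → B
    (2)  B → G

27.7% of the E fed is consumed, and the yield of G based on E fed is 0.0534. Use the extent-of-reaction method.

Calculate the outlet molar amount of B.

Conversion of E: E consumed = 1ξ₁ = 0.277 × 118.5 → ξ₁ = 32.82 kmol/h.
Yield of G: 1ξ₂ / 118.5 = 0.0534 → ξ₂ = 6.328 kmol/h.
Outlet amounts (n = n₀ + Σ ν·ξ):
  E: 118.5 − 1(32.82) = 85.68
  B: 0 + 1(32.82) − 1(6.328) = 26.5
  G: 0 + 1(6.328) = 6.328

26.5 kmol/h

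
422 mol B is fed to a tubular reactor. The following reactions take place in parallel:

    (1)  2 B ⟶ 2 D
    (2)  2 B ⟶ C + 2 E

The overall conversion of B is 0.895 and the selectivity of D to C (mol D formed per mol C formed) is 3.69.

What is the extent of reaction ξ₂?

ξ₂ = 66.4 mol

Conversion of B: B consumed = 0.895 × 422 = 377.7 mol = 2ξ₁ + 2ξ₂.
Selectivity: 2ξ₁ / (1ξ₂) = 3.69 → ξ₁ = 1.845 ξ₂.
Substitute: (2·1.845 + 2) ξ₂ = 377.7 → ξ₂ = 66.38 mol, ξ₁ = 122.5 mol.
Outlet amounts (n = n₀ + Σ ν·ξ):
  B: 422 − 2(122.5) − 2(66.38) = 44.31
  D: 0 + 2(122.5) = 244.9
  C: 0 + 1(66.38) = 66.38
  E: 0 + 2(66.38) = 132.8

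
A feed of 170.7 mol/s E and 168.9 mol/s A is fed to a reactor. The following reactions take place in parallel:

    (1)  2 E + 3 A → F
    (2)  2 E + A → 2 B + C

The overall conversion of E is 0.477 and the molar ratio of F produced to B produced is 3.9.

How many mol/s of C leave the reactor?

4.63 mol/s

Conversion of E: E consumed = 0.477 × 170.7 = 81.42 mol/s = 2ξ₁ + 2ξ₂.
Selectivity: 1ξ₁ / (2ξ₂) = 3.9 → ξ₁ = 7.8 ξ₂.
Substitute: (2·7.8 + 2) ξ₂ = 81.42 → ξ₂ = 4.626 mol/s, ξ₁ = 36.09 mol/s.
Outlet amounts (n = n₀ + Σ ν·ξ):
  E: 170.7 − 2(36.09) − 2(4.626) = 89.28
  A: 168.9 − 3(36.09) − 1(4.626) = 56.02
  F: 0 + 1(36.09) = 36.09
  B: 0 + 2(4.626) = 9.253
  C: 0 + 1(4.626) = 4.626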